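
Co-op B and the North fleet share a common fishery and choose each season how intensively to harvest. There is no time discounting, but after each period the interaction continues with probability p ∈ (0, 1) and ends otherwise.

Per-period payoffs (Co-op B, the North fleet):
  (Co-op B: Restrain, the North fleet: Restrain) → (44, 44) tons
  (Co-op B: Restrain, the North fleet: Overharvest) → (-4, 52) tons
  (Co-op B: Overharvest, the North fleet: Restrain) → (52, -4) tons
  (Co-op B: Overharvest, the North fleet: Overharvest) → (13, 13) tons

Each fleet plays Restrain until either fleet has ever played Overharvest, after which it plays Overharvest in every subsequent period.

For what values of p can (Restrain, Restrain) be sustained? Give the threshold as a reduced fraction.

With no time discounting, the continuation probability p plays the role of the discount factor.
Grim-trigger IC: 44/(1−p) ≥ 52 + 13p/(1−p) ⇒ p ≥ (52−44)/(52−13) = 8/39.

8/39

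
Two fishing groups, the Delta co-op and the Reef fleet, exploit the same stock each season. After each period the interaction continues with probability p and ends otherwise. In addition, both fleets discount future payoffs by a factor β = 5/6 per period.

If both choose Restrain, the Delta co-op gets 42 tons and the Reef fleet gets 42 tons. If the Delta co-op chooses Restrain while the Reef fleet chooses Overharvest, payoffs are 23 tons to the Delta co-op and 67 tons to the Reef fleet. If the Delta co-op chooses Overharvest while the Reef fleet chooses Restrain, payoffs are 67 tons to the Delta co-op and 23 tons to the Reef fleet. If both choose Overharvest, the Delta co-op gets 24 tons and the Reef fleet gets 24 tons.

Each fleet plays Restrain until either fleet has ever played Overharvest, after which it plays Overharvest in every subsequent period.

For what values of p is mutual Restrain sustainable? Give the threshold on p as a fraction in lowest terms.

30/43

Expected continuation weight on next period's payoff is β·p = 5/6·p, which plays the role of the discount factor.
Cooperation requires 5/6·p ≥ (67−42)/(67−24) = 25/43, hence p ≥ 30/43.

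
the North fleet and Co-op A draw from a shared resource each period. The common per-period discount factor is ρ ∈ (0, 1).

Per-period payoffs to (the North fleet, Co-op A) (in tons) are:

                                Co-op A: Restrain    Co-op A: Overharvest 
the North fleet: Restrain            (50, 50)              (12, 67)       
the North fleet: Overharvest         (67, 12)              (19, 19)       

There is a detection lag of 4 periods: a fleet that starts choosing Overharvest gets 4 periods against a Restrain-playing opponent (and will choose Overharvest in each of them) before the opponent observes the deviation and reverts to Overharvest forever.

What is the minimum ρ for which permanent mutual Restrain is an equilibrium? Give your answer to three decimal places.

0.771

A deviator earns 67 for 4 periods, then 19 forever; cooperating earns 50 forever. Multiplying the IC by (1−ρ):
50 ≥ 67(1−ρ^4) + 19ρ^4, so 48·ρ^4 ≥ 17 and ρ^4 ≥ 17/48.
ρ ≥ (17/48)^(1/4) ≈ 0.771.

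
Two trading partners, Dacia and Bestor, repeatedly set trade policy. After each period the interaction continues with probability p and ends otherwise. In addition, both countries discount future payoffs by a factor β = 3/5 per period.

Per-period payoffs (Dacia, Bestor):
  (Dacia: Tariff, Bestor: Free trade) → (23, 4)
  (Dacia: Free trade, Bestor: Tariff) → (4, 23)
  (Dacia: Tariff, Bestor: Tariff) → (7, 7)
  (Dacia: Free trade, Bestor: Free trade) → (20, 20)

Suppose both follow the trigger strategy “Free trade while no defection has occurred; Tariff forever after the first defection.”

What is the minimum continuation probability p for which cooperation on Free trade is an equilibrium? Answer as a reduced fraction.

5/16

Expected continuation weight on next period's payoff is β·p = 3/5·p, which plays the role of the discount factor.
Cooperation requires 3/5·p ≥ (23−20)/(23−7) = 3/16, hence p ≥ 5/16.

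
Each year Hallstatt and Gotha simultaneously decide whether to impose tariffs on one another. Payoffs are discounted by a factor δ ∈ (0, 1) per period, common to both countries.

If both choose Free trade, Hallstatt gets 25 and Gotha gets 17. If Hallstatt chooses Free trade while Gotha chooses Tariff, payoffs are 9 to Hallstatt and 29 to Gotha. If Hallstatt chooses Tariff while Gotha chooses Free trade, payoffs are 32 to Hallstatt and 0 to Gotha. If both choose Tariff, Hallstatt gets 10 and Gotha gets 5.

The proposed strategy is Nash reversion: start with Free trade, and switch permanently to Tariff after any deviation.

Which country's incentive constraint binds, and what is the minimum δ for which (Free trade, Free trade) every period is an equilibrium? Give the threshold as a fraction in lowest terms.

Gotha; δ ≥ 1/2

Hallstatt's threshold: (32−25)/(32−10) = 7/22.
Gotha's threshold: (29−17)/(29−5) = 1/2.
7/22 < 1/2, so Gotha binds and δ* = 1/2.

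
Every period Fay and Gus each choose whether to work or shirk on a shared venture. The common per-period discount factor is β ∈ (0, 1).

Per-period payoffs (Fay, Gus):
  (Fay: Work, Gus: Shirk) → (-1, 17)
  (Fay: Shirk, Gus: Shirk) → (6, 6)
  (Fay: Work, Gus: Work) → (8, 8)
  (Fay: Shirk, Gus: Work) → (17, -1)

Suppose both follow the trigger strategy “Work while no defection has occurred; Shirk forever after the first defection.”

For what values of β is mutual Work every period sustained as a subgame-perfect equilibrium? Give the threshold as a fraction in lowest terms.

9/11

8/(1−β) ≥ 17 + 6β/(1−β)
8 ≥ 17 − 11β
β ≥ 9/11.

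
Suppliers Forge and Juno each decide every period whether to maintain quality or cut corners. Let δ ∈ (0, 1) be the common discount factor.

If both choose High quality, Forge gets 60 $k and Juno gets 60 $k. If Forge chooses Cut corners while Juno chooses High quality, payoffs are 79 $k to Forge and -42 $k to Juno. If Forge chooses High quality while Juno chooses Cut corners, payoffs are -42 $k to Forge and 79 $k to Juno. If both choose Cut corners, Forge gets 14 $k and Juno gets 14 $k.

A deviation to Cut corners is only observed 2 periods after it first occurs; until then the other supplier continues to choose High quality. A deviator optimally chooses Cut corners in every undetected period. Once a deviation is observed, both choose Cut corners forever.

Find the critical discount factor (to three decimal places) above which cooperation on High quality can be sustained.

0.541

The best deviation is to choose Cut corners for all 2 undetected periods, earning 79 each, then 14 forever once detected.
Deviation value: 79(1−δ^2)/(1−δ) + 14δ^2/(1−δ); cooperation value: 60/(1−δ).
IC: 60 ≥ 79(1−δ^2) + 14δ^2 = 79 − 65δ^2.
So δ^2 ≥ 19/65, giving δ ≥ (19/65)^(1/2) ≈ 0.541.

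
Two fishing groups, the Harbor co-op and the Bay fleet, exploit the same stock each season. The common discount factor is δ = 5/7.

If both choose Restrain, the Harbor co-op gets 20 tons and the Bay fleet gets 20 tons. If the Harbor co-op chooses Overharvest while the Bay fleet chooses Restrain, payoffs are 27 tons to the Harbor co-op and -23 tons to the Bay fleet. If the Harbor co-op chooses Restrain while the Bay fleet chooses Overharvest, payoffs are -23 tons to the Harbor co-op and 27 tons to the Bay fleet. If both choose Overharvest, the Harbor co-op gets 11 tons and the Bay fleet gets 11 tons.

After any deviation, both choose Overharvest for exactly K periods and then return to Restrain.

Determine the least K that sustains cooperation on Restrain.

2

IC: δ(1−δ^K)/(1−δ) ≥ (27−20)/(20−11) = 7/9.
With δ = 5/7: need 1 − δ^K ≥ 7/9·(1−5/7)/(5/7), i.e. δ^K ≤ 0.6889.
Since (5/7)^1 = 0.7143 and (5/7)^2 = 0.5102, the smallest such K is 2.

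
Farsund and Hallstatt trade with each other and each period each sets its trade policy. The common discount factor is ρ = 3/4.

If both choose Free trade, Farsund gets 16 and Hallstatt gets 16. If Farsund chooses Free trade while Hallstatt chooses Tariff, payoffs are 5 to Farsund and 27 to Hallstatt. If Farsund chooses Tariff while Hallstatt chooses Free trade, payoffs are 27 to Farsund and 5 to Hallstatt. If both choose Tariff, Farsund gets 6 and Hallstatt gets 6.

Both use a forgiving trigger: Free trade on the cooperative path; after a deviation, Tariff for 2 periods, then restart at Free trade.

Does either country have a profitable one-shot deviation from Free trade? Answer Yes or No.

Comparing payoff streams over the 3 periods until play realigns: cooperate → 16(1+ρ+…+ρ^2); deviate → 27 + 6(ρ+…+ρ^2).
Cooperation is sustained iff (16−6)(ρ+…+ρ^2) ≥ 27−16.
ρ+…+ρ^2 = 3/4·(1−(3/4)^2)/(1−3/4) = 1.3125, and (27−16)/(16−6) = 1.1000.
1.3125 ≥ 1.1000, so cooperation is sustainable.

No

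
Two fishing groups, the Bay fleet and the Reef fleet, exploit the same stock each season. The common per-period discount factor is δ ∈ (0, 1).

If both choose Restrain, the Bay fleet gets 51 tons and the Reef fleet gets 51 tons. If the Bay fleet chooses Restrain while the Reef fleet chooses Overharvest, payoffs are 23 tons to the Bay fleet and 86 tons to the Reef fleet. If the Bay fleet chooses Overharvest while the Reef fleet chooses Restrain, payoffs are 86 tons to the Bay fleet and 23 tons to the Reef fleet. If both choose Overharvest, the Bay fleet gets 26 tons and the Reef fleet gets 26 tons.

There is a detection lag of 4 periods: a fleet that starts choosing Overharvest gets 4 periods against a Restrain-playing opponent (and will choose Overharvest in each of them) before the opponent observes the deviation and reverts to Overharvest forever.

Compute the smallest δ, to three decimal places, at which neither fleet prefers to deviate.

0.874

The best deviation is to choose Overharvest for all 4 undetected periods, earning 86 each, then 26 forever once detected.
Deviation value: 86(1−δ^4)/(1−δ) + 26δ^4/(1−δ); cooperation value: 51/(1−δ).
IC: 51 ≥ 86(1−δ^4) + 26δ^4 = 86 − 60δ^4.
So δ^4 ≥ 35/60 = 7/12, giving δ ≥ (7/12)^(1/4) ≈ 0.874.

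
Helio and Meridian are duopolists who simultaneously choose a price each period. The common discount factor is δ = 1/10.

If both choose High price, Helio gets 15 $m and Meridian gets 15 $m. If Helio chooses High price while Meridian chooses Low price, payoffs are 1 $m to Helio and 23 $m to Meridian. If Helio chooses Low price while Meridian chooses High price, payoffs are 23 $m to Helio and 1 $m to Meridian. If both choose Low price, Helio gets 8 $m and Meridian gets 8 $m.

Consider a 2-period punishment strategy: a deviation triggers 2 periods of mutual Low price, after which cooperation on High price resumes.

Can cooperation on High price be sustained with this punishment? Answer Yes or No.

No

A one-shot deviation gives 23 now, then 8 for 2 periods, then back to 15.
Gain from deviating: (23−15) today; loss: (15−8) in each of the next 2 periods.
No-deviation condition: (15−8)(δ+…+δ^2) ≥ 23−15, i.e. δ+…+δ^2 ≥ 8/7.
At δ = 1/10: δ+…+δ^2 = 0.1100 < 1.1429.
So cooperation is not sustainable.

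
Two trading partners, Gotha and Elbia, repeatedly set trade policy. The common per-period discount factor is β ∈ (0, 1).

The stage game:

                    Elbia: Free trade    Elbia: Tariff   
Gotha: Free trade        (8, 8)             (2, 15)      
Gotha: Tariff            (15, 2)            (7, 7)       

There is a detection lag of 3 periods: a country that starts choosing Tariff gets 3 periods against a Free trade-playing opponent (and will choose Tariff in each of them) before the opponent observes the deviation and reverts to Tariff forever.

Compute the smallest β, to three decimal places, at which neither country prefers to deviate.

0.956

Deviating for the 3 undetected periods gains 15−8 = 7 per period over cooperation, then loses 8−7 = 1 per period forever once punishment starts.
Gain: 7(1 + β + … + β^2); loss: 1·β^3/(1−β).
No profitable deviation ⇔ 7(1−β^3) ≤ 1·β^3, i.e. β^3 ≥ 7/(7+1) = 7/8.
Hence β ≥ (7/8)^(1/3) ≈ 0.956.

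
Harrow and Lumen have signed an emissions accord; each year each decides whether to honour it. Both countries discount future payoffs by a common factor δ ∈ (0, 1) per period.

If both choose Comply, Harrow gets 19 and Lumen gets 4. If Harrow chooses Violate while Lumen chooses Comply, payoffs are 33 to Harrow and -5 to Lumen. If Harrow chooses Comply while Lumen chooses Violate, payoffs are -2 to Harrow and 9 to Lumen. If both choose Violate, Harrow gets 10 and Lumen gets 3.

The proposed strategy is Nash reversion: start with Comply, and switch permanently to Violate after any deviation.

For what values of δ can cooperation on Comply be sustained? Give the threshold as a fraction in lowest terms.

Harrow's threshold: (33−19)/(33−10) = 14/23.
Lumen's threshold: (9−4)/(9−3) = 5/6.
14/23 < 5/6, so Lumen binds and δ* = 5/6.

5/6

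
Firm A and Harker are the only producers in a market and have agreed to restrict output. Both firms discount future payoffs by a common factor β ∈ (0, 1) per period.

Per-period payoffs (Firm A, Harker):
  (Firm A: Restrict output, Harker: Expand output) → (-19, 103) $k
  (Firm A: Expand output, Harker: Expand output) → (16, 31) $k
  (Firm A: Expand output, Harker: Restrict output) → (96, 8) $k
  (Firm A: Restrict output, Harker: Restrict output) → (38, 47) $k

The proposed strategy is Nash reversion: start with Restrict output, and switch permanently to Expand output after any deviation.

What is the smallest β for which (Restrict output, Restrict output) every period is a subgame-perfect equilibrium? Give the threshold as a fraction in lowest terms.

7/9

Firm A's threshold: (96−38)/(96−16) = 29/40.
Harker's threshold: (103−47)/(103−31) = 7/9.
29/40 < 7/9, so Harker binds and β* = 7/9.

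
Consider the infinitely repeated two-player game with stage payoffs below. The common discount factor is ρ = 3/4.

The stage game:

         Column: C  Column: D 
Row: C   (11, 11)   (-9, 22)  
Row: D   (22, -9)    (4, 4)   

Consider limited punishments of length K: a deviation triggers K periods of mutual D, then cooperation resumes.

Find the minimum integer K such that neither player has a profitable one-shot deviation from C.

3

IC: ρ(1−ρ^K)/(1−ρ) ≥ (22−11)/(11−4) = 11/7.
With ρ = 3/4: need 1 − ρ^K ≥ 11/7·(1−3/4)/(3/4), i.e. ρ^K ≤ 0.4762.
Since (3/4)^2 = 0.5625 and (3/4)^3 = 0.4219, the smallest such K is 3.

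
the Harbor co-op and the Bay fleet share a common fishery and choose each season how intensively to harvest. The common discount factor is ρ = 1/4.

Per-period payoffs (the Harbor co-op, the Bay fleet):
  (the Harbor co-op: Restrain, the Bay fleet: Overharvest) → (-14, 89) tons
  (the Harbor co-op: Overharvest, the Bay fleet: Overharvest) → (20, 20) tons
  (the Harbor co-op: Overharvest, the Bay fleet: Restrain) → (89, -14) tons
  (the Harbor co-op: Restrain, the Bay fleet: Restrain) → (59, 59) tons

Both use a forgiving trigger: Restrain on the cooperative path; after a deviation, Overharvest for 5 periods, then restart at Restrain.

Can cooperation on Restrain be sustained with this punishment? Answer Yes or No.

No

A one-shot deviation gives 89 now, then 20 for 5 periods, then back to 59.
Gain from deviating: (89−59) today; loss: (59−20) in each of the next 5 periods.
No-deviation condition: (59−20)(ρ+…+ρ^5) ≥ 89−59, i.e. ρ+…+ρ^5 ≥ 10/13.
At ρ = 1/4: ρ+…+ρ^5 = 0.3330 < 0.7692.
So cooperation is not sustainable.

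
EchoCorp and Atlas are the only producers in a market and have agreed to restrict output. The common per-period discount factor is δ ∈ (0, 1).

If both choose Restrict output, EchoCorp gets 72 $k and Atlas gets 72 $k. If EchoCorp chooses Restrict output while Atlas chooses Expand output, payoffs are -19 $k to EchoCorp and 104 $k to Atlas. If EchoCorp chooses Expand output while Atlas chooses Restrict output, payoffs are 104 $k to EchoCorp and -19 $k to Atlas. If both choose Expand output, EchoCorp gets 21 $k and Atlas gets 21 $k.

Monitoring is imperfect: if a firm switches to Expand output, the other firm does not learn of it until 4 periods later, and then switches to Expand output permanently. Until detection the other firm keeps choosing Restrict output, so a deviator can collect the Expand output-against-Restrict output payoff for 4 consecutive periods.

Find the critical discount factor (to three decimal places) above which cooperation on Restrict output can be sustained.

0.788

The best deviation is to choose Expand output for all 4 undetected periods, earning 104 each, then 21 forever once detected.
Deviation value: 104(1−δ^4)/(1−δ) + 21δ^4/(1−δ); cooperation value: 72/(1−δ).
IC: 72 ≥ 104(1−δ^4) + 21δ^4 = 104 − 83δ^4.
So δ^4 ≥ 32/83, giving δ ≥ (32/83)^(1/4) ≈ 0.788.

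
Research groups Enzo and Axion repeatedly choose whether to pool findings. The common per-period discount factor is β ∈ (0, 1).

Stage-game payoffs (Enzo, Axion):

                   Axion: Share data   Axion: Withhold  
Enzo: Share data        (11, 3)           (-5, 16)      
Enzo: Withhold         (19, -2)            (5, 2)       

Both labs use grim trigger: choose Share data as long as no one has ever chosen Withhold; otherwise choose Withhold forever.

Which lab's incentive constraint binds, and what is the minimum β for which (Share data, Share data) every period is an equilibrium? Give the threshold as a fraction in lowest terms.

Axion; β ≥ 13/14

For Enzo: deviation gain 19−11 = 8, per-period punishment loss 11−5 = 6. IC gives β ≥ 8/14 = 4/7.
For Axion: gain 13, loss 1 per period, so β ≥ 13/14.
The tighter constraint is Axion's, so cooperation needs β ≥ 13/14.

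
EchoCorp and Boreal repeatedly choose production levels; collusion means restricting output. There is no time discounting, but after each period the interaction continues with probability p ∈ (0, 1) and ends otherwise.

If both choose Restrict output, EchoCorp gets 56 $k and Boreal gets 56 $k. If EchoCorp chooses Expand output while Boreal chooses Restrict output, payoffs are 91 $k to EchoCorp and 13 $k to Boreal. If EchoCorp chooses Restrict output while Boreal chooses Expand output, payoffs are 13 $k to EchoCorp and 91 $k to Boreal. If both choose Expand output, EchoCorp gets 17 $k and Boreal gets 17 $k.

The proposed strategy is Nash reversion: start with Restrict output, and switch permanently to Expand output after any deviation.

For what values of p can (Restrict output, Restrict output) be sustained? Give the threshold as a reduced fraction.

Expected cooperation value is 56 + p·56 + p²·56 + … = 56/(1−p); deviation gives 91 + p·17/(1−p).
56 ≥ 91(1−p) + 17p ⇒ 74p ≥ 35 ⇒ p ≥ 35/74.

35/74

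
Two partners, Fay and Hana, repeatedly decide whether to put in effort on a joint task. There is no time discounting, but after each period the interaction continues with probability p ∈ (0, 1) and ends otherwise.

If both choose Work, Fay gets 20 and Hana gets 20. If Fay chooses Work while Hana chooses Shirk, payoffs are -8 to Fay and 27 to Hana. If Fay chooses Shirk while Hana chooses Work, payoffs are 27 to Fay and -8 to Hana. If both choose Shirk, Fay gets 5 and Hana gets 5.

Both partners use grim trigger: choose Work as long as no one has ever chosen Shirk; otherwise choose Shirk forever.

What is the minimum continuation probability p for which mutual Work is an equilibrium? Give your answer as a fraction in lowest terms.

Expected cooperation value is 20 + p·20 + p²·20 + … = 20/(1−p); deviation gives 27 + p·5/(1−p).
20 ≥ 27(1−p) + 5p ⇒ 22p ≥ 7 ⇒ p ≥ 7/22.

7/22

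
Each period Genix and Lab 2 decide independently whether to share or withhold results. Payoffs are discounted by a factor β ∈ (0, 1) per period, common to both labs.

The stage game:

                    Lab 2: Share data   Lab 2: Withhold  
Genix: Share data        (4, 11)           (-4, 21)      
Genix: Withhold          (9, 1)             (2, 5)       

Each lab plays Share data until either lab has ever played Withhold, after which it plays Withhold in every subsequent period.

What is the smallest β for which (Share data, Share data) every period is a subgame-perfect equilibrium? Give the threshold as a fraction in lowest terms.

Genix's threshold: (9−4)/(9−2) = 5/7.
Lab 2's threshold: (21−11)/(21−5) = 5/8.
5/7 > 5/8, so Genix binds and β* = 5/7.

5/7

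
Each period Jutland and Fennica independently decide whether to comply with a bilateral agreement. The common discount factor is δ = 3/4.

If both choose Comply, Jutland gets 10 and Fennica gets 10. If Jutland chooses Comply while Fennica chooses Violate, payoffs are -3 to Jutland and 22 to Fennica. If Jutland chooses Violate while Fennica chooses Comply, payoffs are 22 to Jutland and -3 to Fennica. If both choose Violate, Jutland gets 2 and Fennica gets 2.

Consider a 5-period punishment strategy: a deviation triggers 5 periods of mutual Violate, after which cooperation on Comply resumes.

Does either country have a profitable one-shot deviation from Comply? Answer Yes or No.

No

Comparing payoff streams over the 6 periods until play realigns: cooperate → 10(1+δ+…+δ^5); deviate → 22 + 2(δ+…+δ^5).
Cooperation is sustained iff (10−2)(δ+…+δ^5) ≥ 22−10.
δ+…+δ^5 = 3/4·(1−(3/4)^5)/(1−3/4) = 2.2881, and (22−10)/(10−2) = 1.5000.
2.2881 ≥ 1.5000, so cooperation is sustainable.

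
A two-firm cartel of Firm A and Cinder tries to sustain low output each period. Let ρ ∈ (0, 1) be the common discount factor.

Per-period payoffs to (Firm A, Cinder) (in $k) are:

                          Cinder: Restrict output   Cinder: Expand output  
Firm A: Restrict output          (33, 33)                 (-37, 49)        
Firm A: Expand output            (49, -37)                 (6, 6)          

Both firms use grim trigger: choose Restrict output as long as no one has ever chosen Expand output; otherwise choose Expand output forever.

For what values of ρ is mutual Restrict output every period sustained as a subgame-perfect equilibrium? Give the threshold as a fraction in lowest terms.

33/(1−ρ) ≥ 49 + 6ρ/(1−ρ)
33 ≥ 49 − 43ρ
ρ ≥ 16/43.

16/43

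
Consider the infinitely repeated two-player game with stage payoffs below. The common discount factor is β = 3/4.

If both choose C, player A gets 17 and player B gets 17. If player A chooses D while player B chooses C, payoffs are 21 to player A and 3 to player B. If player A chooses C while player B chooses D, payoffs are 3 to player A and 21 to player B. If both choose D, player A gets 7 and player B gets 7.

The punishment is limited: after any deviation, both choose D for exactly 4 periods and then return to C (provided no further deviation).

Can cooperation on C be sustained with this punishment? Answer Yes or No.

Yes

A one-shot deviation gives 21 now, then 7 for 4 periods, then back to 17.
Gain from deviating: (21−17) today; loss: (17−7) in each of the next 4 periods.
No-deviation condition: (17−7)(β+…+β^4) ≥ 21−17, i.e. β+…+β^4 ≥ 2/5.
At β = 3/4: β+…+β^4 = 2.0508 ≥ 0.4000.
So cooperation is sustainable.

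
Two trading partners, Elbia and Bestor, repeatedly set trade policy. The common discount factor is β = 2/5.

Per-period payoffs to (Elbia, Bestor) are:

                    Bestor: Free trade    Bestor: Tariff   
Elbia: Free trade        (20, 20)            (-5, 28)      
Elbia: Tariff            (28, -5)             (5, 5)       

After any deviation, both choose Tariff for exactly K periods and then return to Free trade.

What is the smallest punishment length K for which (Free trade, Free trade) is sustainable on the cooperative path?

2

No profitable deviation requires (20−5)(β+…+β^K) ≥ 28−20, i.e. β+…+β^K ≥ 8/15 ≈ 0.5333.
With β = 2/5, the partial sums are K=1: 0.4000, K=2: 0.5600.
K = 2 is the first length at which the sum reaches 0.5333.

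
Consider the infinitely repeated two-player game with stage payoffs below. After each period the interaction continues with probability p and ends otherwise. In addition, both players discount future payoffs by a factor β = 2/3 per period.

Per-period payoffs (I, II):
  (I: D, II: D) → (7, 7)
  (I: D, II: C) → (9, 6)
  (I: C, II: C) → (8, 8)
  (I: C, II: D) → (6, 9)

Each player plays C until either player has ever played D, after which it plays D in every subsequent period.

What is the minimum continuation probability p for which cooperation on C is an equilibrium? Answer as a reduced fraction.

With continuation probability p and discount β, the effective per-period discount factor is βp.
Grim-trigger IC: βp ≥ (9−8)/(9−7) = 1/2.
So p ≥ (1/2)/(2/3) = 3/4.

3/4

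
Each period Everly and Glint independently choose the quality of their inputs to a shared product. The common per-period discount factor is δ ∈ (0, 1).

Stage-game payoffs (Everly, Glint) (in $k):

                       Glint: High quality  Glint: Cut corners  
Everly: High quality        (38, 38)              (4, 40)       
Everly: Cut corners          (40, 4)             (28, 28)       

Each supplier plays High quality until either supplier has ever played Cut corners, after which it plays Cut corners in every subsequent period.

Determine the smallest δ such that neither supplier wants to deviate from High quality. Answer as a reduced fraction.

1/6

38/(1−δ) ≥ 40 + 28δ/(1−δ)
38 ≥ 40 − 12δ
δ ≥ 2/12 = 1/6.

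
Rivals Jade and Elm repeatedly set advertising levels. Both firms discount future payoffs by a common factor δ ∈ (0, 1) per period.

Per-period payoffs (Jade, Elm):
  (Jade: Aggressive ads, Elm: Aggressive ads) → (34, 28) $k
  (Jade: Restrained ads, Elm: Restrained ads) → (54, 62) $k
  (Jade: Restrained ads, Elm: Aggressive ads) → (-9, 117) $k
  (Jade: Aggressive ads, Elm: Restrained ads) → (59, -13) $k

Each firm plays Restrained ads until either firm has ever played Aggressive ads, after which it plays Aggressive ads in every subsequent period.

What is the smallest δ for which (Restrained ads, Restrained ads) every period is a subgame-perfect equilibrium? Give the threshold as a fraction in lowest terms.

55/89

For Jade: deviation gain 59−54 = 5, per-period punishment loss 54−34 = 20. IC gives δ ≥ 5/25 = 1/5.
For Elm: gain 55, loss 34 per period, so δ ≥ 55/89.
The tighter constraint is Elm's, so cooperation needs δ ≥ 55/89.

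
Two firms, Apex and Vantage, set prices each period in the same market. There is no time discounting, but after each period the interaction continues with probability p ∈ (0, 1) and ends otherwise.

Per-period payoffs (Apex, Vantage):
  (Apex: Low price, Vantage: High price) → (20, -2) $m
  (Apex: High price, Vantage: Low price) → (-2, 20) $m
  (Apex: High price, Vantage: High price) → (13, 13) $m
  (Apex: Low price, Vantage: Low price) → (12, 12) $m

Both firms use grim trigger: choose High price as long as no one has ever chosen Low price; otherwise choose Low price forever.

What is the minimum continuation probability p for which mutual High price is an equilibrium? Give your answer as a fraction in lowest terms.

With no time discounting, the continuation probability p plays the role of the discount factor.
Grim-trigger IC: 13/(1−p) ≥ 20 + 12p/(1−p) ⇒ p ≥ (20−13)/(20−12) = 7/8.

7/8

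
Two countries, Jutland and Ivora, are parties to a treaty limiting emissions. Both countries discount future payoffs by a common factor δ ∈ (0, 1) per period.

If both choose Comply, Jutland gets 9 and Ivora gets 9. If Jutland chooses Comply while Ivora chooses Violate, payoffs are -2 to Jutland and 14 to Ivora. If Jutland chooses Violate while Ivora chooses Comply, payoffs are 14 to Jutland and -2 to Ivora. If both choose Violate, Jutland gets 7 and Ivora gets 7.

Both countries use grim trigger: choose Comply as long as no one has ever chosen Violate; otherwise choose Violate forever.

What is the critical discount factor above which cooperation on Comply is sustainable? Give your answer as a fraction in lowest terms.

9/(1−δ) ≥ 14 + 7δ/(1−δ)
9 ≥ 14 − 7δ
δ ≥ 5/7.

5/7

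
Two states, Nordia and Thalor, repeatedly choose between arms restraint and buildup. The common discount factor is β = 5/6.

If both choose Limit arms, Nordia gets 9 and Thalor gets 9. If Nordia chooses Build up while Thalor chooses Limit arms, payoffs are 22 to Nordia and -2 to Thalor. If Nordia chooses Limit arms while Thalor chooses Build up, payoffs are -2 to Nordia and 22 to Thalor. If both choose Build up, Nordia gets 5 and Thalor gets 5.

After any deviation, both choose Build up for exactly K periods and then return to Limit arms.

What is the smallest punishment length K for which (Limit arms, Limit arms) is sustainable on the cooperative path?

6

IC: β(1−β^K)/(1−β) ≥ (22−9)/(9−5) = 13/4.
With β = 5/6: need 1 − β^K ≥ 13/4·(1−5/6)/(5/6), i.e. β^K ≤ 0.3500.
Since (5/6)^5 = 0.4019 and (5/6)^6 = 0.3349, the smallest such K is 6.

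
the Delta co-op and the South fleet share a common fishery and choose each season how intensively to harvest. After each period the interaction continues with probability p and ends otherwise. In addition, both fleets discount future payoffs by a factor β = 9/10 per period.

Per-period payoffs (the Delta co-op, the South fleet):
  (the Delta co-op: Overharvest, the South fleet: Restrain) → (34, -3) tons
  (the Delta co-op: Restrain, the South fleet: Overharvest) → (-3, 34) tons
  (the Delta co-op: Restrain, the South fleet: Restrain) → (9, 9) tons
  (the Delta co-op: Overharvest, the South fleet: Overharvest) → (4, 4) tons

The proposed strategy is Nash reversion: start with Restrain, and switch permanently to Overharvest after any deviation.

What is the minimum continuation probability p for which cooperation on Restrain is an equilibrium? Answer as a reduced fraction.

Expected continuation weight on next period's payoff is β·p = 9/10·p, which plays the role of the discount factor.
Cooperation requires 9/10·p ≥ (34−9)/(34−4) = 5/6, hence p ≥ 25/27.

25/27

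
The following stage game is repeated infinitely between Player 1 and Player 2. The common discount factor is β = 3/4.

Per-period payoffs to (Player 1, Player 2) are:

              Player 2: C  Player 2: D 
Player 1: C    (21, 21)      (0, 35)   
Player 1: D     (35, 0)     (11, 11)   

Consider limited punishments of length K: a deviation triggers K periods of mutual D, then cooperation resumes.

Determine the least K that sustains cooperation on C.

IC: β(1−β^K)/(1−β) ≥ (35−21)/(21−11) = 7/5.
With β = 3/4: need 1 − β^K ≥ 7/5·(1−3/4)/(3/4), i.e. β^K ≤ 0.5333.
Since (3/4)^2 = 0.5625 and (3/4)^3 = 0.4219, the smallest such K is 3.

3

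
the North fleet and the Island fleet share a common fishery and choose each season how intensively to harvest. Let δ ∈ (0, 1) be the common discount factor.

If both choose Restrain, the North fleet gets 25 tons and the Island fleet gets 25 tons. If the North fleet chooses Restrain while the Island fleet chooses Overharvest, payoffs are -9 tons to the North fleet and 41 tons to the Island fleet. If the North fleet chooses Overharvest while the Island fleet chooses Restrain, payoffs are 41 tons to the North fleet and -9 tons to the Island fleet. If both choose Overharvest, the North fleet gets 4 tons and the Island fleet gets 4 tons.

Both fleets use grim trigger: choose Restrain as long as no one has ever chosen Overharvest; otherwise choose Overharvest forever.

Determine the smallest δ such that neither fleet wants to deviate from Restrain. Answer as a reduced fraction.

Cooperation forever yields 25 each period: 25/(1−δ).
Deviating yields 41 once, then 4 forever: 41 + 4δ/(1−δ).
No profitable deviation requires 25/(1−δ) ≥ 41 + 4δ/(1−δ).
Multiplying by (1−δ): 25 ≥ 41(1−δ) + 4δ = 41 − 37δ.
So 37δ ≥ 16, i.e. δ ≥ 16/37.

16/37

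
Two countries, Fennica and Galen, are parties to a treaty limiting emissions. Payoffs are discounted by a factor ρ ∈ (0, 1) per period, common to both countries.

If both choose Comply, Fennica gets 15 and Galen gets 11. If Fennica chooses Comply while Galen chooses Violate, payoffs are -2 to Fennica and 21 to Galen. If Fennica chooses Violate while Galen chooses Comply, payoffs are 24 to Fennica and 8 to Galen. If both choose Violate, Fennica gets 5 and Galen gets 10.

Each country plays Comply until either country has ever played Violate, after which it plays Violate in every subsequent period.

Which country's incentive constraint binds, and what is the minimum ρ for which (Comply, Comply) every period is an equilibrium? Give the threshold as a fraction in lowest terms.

Galen; ρ ≥ 10/11

For Fennica: deviation gain 24−15 = 9, per-period punishment loss 15−5 = 10. IC gives ρ ≥ 9/19.
For Galen: gain 10, loss 1 per period, so ρ ≥ 10/11.
The tighter constraint is Galen's, so cooperation needs ρ ≥ 10/11.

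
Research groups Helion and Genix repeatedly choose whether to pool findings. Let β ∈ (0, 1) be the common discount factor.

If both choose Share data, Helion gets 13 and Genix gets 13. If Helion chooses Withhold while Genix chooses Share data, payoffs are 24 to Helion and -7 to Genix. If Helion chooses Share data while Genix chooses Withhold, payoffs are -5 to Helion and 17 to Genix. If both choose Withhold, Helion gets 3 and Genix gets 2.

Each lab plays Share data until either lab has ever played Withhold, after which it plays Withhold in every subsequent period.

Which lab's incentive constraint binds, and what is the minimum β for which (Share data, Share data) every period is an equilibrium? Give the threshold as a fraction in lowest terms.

For Helion: deviation gain 24−13 = 11, per-period punishment loss 13−3 = 10. IC gives β ≥ 11/21.
For Genix: gain 4, loss 11 per period, so β ≥ 4/15.
The tighter constraint is Helion's, so cooperation needs β ≥ 11/21.

Helion; β ≥ 11/21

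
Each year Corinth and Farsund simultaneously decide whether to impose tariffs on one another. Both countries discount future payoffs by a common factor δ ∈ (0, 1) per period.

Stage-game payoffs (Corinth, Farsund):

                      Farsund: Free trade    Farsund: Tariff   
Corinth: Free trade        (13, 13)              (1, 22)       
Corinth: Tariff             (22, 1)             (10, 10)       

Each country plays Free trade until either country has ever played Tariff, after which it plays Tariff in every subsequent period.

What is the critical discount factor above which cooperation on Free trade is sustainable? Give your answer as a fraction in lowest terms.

3/4

13/(1−δ) ≥ 22 + 10δ/(1−δ)
13 ≥ 22 − 12δ
δ ≥ 9/12 = 3/4.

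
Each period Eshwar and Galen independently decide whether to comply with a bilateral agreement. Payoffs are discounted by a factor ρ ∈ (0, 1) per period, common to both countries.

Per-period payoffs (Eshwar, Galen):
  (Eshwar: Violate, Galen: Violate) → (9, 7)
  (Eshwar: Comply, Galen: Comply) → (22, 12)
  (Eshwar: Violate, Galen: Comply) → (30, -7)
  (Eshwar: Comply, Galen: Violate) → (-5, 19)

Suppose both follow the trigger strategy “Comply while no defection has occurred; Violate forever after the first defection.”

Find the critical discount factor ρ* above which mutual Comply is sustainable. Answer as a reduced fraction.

7/12

Eshwar: cooperation gives 22 each period; deviation gives 30 once then 9 forever.
  22/(1−ρ) ≥ 30 + 9ρ/(1−ρ) ⇒ ρ ≥ 8/21.
Galen: cooperation gives 12 each period; deviation gives 19 once then 7 forever.
  ρ ≥ 7/12.
Both must hold, so the binding constraint is Galen's: ρ ≥ 7/12.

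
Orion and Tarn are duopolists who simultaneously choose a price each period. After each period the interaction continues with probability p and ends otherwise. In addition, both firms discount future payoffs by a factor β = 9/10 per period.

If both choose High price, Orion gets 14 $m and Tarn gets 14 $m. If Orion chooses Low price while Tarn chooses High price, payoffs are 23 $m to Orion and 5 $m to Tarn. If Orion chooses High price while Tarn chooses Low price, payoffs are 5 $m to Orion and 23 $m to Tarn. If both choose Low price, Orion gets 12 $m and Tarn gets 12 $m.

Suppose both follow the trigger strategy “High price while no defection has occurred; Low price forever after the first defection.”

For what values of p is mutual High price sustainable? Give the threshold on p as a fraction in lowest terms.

Expected continuation weight on next period's payoff is β·p = 9/10·p, which plays the role of the discount factor.
Cooperation requires 9/10·p ≥ (23−14)/(23−12) = 9/11, hence p ≥ 10/11.

10/11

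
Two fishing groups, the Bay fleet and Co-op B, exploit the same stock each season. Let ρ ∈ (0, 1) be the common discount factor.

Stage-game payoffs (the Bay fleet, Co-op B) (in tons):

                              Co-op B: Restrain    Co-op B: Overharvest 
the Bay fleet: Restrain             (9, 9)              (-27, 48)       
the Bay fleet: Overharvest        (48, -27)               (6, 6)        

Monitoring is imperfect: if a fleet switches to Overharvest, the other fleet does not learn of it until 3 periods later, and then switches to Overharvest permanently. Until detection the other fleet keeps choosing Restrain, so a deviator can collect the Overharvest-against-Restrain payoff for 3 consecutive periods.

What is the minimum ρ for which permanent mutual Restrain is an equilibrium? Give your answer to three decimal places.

0.976

The best deviation is to choose Overharvest for all 3 undetected periods, earning 48 each, then 6 forever once detected.
Deviation value: 48(1−ρ^3)/(1−ρ) + 6ρ^3/(1−ρ); cooperation value: 9/(1−ρ).
IC: 9 ≥ 48(1−ρ^3) + 6ρ^3 = 48 − 42ρ^3.
So ρ^3 ≥ 39/42 = 13/14, giving ρ ≥ (13/14)^(1/3) ≈ 0.976.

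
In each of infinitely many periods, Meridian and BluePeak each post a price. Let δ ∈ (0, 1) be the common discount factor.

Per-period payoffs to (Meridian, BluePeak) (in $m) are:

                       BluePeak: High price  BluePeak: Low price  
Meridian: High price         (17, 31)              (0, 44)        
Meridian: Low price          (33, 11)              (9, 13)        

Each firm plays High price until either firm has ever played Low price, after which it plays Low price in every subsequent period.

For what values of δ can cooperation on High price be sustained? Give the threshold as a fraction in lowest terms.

2/3

Meridian: cooperation gives 17 each period; deviation gives 33 once then 9 forever.
  17/(1−δ) ≥ 33 + 9δ/(1−δ) ⇒ δ ≥ 16/24 = 2/3.
BluePeak: cooperation gives 31 each period; deviation gives 44 once then 13 forever.
  δ ≥ 13/31.
Both must hold, so the binding constraint is Meridian's: δ ≥ 2/3.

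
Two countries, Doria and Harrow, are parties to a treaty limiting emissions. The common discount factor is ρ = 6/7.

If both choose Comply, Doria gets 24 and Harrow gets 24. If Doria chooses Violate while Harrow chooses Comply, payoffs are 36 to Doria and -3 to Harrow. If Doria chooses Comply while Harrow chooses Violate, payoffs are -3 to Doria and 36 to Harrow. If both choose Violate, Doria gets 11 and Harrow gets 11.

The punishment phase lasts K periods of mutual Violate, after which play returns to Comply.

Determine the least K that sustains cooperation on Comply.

Need Σ_{k=1}^{K} ρ^k ≥ (36−24)/(24−11) = 0.9231 at ρ = 6/7.
At K = 1 the sum is 0.8571 < 0.9231; at K = 2 it is 1.5918 ≥ 0.9231.
So the minimum punishment length is K = 2.

2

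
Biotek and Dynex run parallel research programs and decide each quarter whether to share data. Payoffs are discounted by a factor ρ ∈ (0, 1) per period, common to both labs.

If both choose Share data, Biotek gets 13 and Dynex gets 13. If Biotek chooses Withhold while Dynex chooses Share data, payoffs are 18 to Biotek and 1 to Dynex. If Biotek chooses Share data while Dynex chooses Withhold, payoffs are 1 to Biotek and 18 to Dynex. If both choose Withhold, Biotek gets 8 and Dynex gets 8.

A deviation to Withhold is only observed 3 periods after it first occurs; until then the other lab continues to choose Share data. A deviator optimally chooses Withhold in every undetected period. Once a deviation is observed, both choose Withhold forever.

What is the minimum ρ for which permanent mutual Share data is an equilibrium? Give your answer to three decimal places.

Deviating for the 3 undetected periods gains 18−13 = 5 per period over cooperation, then loses 13−8 = 5 per period forever once punishment starts.
Gain: 5(1 + ρ + … + ρ^2); loss: 5·ρ^3/(1−ρ).
No profitable deviation ⇔ 5(1−ρ^3) ≤ 5·ρ^3, i.e. ρ^3 ≥ 5/(5+5) = 1/2.
Hence ρ ≥ (1/2)^(1/3) ≈ 0.794.

0.794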